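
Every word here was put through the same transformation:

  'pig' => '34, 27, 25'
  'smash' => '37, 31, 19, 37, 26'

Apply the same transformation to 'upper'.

39, 34, 34, 23, 36

p is letter #16 and maps to 34: an offset of 18. Each letter is replaced by its alphabet position (a=1..z=26) + 18.
Applying it to upper: u=21→39, p=16→34, p=16→34, e=5→23, r=18→36.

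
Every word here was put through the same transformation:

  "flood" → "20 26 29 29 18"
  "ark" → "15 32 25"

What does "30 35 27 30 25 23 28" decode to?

pumpkin

f is letter #6 and maps to 20: an offset of 14. Each letter is replaced by its alphabet position (a=1..z=26) + 14.
Reversing it on 30 35 27 30 25 23 28: 30→(30−14)÷1=16=p, 35→(35−14)÷1=21=u, 27→(27−14)÷1=13=m, 30→(30−14)÷1=16=p, 25→(25−14)÷1=11=k, 23→(23−14)÷1=9=i, 28→(28−14)÷1=14=n.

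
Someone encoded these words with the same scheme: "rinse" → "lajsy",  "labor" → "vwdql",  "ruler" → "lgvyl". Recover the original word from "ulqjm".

wrong

r(17)→l(11) and i(8)→a(0) fit y≡7x+22 (mod 26); the inverse of 7 mod 26 is 15. This is an affine cipher: with a=0,…,z=25, each position x becomes (7x+22) mod 26.
Reversing it on ulqjm: u(20)→15·(20−22)≡22=w; l(11)→15·(11−22)≡17=r; q(16)→15·(16−22)≡14=o; j(9)→15·(9−22)≡13=n; m(12)→15·(12−22)≡6=g (all mod 26).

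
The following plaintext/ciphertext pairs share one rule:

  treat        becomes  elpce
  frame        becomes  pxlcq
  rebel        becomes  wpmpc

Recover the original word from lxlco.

The word is reversed, then every letter is shifted forward by 11.
Reversing it on lxlco: shift back: l−11=a, x−11=m, l−11=a, c−11=r, o−11=d → amard; then reverse → drama.

drama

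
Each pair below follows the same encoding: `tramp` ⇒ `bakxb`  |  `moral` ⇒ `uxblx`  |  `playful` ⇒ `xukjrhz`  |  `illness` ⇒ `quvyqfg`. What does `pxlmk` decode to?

hobby

Each letter shifts forward by (position + 8), i.e. 8, 9, 10, … — the shift grows by one for each successive letter.
Decoding pxlmk: p−8=h, x−9=o, l−10=b, m−11=b, k−12=y.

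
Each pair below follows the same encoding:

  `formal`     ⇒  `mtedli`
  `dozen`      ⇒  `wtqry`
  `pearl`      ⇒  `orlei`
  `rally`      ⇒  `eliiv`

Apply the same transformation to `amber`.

ldgre

Each letter's alphabet position (a=0..z=25) is mapped through 21·x+11 mod 26 — an affine cipher.
On amber: a(0)→21·0+11≡11=l; m(12)→21·12+11≡3=d; b(1)→21·1+11≡6=g; e(4)→21·4+11≡17=r; r(17)→21·17+11≡4=e (all mod 26).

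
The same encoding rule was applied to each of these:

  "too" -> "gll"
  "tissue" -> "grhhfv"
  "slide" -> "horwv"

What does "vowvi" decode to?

elder

Each pair mirrors across the alphabet (t↔g, o↔l, o↔l): positions sum to 25. Letters are reflected about the middle of the alphabet (position → 25−position): Atbash.
Decoding vowvi: v↔e, o↔l, w↔d, v↔e, i↔r.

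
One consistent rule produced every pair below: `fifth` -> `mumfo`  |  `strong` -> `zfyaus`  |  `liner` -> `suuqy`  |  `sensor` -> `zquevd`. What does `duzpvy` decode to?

wisdom

A repeating key of period 2 is used — shifts +7, +12 over and over.
Undoing it on duzpvy: d−7=w, u−12=i, z−7=s, p−12=d, v−7=o, y−12=m.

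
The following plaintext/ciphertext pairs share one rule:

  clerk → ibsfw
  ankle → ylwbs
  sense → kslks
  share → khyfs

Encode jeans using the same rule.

c(2)→i(8) and l(11)→b(1) fit y≡5x+24 (mod 26); the inverse of 5 mod 26 is 21. This is an affine cipher: with a=0,…,z=25, each position x becomes (5x+24) mod 26.
On jeans: j(9)→5·9+24≡17=r; e(4)→5·4+24≡18=s; a(0)→5·0+24≡24=y; n(13)→5·13+24≡11=l; s(18)→5·18+24≡10=k (all mod 26).

rsylk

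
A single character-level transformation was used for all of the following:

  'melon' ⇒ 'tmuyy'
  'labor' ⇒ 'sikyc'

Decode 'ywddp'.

Each letter shifts forward by (position + 7), i.e. 7, 8, 9, … — the shift grows by one for each successive letter.
Reversing it on ywddp: y−7=r, w−8=o, d−9=u, d−10=t, p−11=e.

route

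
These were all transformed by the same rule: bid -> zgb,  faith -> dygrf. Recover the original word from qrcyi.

steak

Compare letters: b→z is +24, i→g is +24, d→b is +24 — a constant shift. Each letter is shifted forward by 24 in the alphabet (a Caesar shift of +24).
Reversing it on qrcyi: q−24=s, r−24=t, c−24=e, y−24=a, i−24=k.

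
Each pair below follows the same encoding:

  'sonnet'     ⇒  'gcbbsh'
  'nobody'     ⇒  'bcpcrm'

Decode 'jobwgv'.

Compare letters: s→g is +14, o→c is +14, n→b is +14 — a constant shift. Each letter is shifted forward by 14 in the alphabet (a Caesar shift of +14).
Reversing it on jobwgv: j−14=v, o−14=a, b−14=n, w−14=i, g−14=s, v−14=h.

vanish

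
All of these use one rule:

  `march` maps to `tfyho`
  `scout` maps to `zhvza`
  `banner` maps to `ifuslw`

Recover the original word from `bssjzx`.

Shifts by position in march: pos 0: m→t (+7), pos 1: a→f (+5), pos 2: r→y (+7), pos 3: c→h (+5) — repeating every 2. A repeating key of period 2 is used — shifts +7, +5 over and over.
Reversing it on bssjzx: b−7=u, s−5=n, s−7=l, j−5=e, z−7=s, x−5=s.

unless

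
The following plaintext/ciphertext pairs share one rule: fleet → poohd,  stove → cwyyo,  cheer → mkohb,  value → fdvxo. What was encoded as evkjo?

A repeating key of period 2 is used — shifts +10, +3 over and over.
Decoding evkjo: e−10=u, v−3=s, k−10=a, j−3=g, o−10=e.

usage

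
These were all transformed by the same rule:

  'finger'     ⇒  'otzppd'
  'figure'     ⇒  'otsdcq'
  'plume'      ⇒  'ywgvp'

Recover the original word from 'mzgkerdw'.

doubtful

It's a Vigenère-style cipher with numeric key [9,11,12]: position i shifts by key[i mod 3].
Undoing it on mzgkerdw: m−9=d, z−11=o, g−12=u, k−9=b, e−11=t, r−12=f, d−9=u, w−11=l.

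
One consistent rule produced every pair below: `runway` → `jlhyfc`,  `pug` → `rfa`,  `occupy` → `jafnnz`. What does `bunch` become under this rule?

snyfm

The word is reversed, then every letter is shifted forward by 11.
Applying it to bunch: reverse → hcnub; then shift: h+11=s, c+11=n, n+11=y, u+11=f, b+11=m.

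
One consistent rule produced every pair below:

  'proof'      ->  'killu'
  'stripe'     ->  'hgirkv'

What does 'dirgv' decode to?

Each pair mirrors across the alphabet (p↔k, r↔i, o↔l): positions sum to 25. This is the alphabet-reversal cipher (Atbash): a becomes z, b becomes y, etc.
Undoing it on dirgv: d↔w, i↔r, r↔i, g↔t, v↔e.

write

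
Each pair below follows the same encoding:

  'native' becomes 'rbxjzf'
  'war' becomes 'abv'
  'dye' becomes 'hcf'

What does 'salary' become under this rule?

The shift depends on letter class: consonant n→r is +4, but vowel a→b is +1. Two shifts are in play — +1 for a/e/i/o/u, +4 for every other letter.
On salary: s(cons)+4=w, a(vowel)+1=b, l(cons)+4=p, a(vowel)+1=b, r(cons)+4=v, y(cons)+4=c.

wbpbvc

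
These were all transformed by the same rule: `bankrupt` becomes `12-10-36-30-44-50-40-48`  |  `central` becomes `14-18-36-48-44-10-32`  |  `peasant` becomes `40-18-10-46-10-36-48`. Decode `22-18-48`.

get

With a=1..z=26, the number is 2·pos + 8.
Undoing it on 22-18-48: 22→(22−8)÷2=7=g, 18→(18−8)÷2=5=e, 48→(48−8)÷2=20=t.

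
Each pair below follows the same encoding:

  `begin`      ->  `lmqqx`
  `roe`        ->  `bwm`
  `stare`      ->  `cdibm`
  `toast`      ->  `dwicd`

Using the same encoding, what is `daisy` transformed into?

Vowels shift forward by 8 and consonants shift forward by 10.
Applying it to daisy: d(cons)+10=n, a(vowel)+8=i, i(vowel)+8=q, s(cons)+10=c, y(cons)+10=i.

niqci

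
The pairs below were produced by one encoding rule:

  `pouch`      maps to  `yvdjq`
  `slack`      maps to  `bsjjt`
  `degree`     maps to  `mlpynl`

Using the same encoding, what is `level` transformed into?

Shifts by position in pouch: pos 0: p→y (+9), pos 1: o→v (+7), pos 2: u→d (+9), pos 3: c→j (+7) — repeating every 2. A repeating key of period 2 is used — shifts +9, +7 over and over.
For level: l+9=u, e+7=l, v+9=e, e+7=l, l+9=u.

ulelu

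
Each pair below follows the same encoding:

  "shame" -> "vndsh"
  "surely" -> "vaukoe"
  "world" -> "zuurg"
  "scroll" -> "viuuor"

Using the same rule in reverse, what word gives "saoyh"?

Shifts by position in shame: pos 0: s→v (+3), pos 1: h→n (+6), pos 2: a→d (+3), pos 3: m→s (+6) — repeating every 2. The shifts repeat in a cycle of length 2: positions 0,1,… shift by +3, +6, then the pattern repeats.
Undoing it on saoyh: s−3=p, a−6=u, o−3=l, y−6=s, h−3=e.

pulse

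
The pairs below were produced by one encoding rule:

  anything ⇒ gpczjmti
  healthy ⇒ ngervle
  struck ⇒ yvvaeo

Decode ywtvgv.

It's a Vigenère-style cipher with numeric key [6,2,4]: position i shifts by key[i mod 3].
Undoing it on ywtvgv: y−6=s, w−2=u, t−4=p, v−6=p, g−2=e, v−4=r.

supper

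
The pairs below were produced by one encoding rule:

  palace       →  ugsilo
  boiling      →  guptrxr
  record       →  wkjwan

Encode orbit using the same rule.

In palace: p→u is +5, a→g is +6, l→s is +7, a→i is +8 — the shift increases by 1 each position. The shift increases by 1 at each position, starting from +5: 5, 6, 7, ….
For orbit: o+5=t, r+6=x, b+7=i, i+8=q, t+9=c.

txiqc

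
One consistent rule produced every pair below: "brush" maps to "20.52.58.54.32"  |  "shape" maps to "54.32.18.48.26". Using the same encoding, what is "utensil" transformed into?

Each letter becomes 2×(its alphabet position, a=1..z=26) + 16.
For utensil: u=21→58, t=20→56, e=5→26, n=14→44, s=19→54, i=9→34, l=12→40.

58.56.26.44.54.34.40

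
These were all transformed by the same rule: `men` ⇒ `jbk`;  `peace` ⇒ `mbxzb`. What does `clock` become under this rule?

zilzh

Every letter moves 23 places later in the alphabet, wrapping around z→a.
On clock: c+23=z, l+23=i, o+23=l, c+23=z, k+23=h.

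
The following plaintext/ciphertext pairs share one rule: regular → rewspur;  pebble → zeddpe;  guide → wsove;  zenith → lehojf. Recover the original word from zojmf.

pitch

Each letter's alphabet position (a=0..z=25) is mapped through 9·x+20 mod 26 — an affine cipher.
Decoding zojmf: z(25)→3·(25−20)≡15=p; o(14)→3·(14−20)≡8=i; j(9)→3·(9−20)≡19=t; m(12)→3·(12−20)≡2=c; f(5)→3·(5−20)≡7=h (all mod 26).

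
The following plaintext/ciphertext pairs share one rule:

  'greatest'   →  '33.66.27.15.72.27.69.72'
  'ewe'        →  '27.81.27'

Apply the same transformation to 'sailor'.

69.15.39.48.57.66

g(#7)→33 and r(#18)→66: differences scale by 3, so n = 3·pos + 12. The formula is n = 3×(alphabet index, a=1) + 12.
Applying it to sailor: s=19→69, a=1→15, i=9→39, l=12→48, o=15→57, r=18→66.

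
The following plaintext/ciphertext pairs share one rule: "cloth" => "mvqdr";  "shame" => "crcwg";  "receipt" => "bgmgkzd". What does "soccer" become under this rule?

cqmmgb

Two shifts are in play — +2 for a/e/i/o/u, +10 for every other letter.
Applying it to soccer: s(cons)+10=c, o(vowel)+2=q, c(cons)+10=m, c(cons)+10=m, e(vowel)+2=g, r(cons)+10=b.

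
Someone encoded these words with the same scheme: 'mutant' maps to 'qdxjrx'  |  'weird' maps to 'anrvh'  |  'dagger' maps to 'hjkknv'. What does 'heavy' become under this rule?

lnjzc

The shift depends on letter class: consonant m→q is +4, but vowel u→d is +9. Vowels shift forward by 9 and consonants shift forward by 4.
On heavy: h(cons)+4=l, e(vowel)+9=n, a(vowel)+9=j, v(cons)+4=z, y(cons)+4=c.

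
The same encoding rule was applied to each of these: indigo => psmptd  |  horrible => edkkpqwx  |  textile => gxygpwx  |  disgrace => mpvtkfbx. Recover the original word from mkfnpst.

Each letter's alphabet position (a=0..z=25) is mapped through 11·x+5 mod 26 — an affine cipher.
Decoding mkfnpst: m(12)→19·(12−5)≡3=d; k(10)→19·(10−5)≡17=r; f(5)→19·(5−5)≡0=a; n(13)→19·(13−5)≡22=w; p(15)→19·(15−5)≡8=i; s(18)→19·(18−5)≡13=n; t(19)→19·(19−5)≡6=g (all mod 26).

drawing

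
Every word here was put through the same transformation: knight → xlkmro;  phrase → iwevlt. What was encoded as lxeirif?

Read the word backwards and shift each letter +4.
Decoding lxeirif: shift back: l−4=h, x−4=t, e−4=a, i−4=e, r−4=n, i−4=e, f−4=b → htaeneb; then reverse → beneath.

beneath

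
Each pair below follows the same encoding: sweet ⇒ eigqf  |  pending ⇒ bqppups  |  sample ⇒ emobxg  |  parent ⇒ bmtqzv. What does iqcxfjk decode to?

Shifts by position in sweet: pos 0: s→e (+12), pos 1: w→i (+12), pos 2: e→g (+2), pos 3: e→q (+12), pos 4: t→f (+12) — repeating every 3. A repeating key of period 3 is used — shifts +12, +12, +2 over and over.
Undoing it on iqcxfjk: i−12=w, q−12=e, c−2=a, x−12=l, f−12=t, j−2=h, k−12=y.

wealthy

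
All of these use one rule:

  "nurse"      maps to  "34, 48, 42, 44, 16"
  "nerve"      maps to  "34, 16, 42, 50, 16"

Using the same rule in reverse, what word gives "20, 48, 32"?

gum

n(#14)→34 and u(#21)→48: differences scale by 2, so n = 2·pos + 6. The formula is n = 2×(alphabet index, a=1) + 6.
Reversing it on 20, 48, 32: 20→(20−6)÷2=7=g, 48→(48−6)÷2=21=u, 32→(32−6)÷2=13=m.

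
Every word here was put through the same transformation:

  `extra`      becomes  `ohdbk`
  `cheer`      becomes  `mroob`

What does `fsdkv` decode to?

Compare letters: e→o is +10, x→h is +10, t→d is +10 — a constant shift. Each letter is shifted forward by 10 in the alphabet (a Caesar shift of +10).
Reversing it on fsdkv: f−10=v, s−10=i, d−10=t, k−10=a, v−10=l.

vital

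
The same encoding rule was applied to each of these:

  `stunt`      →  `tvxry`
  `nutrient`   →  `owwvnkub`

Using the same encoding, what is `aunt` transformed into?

bwqx

In stunt: s→t is +1, t→v is +2, u→x is +3, n→r is +4 — the shift increases by 1 each position. The shift increases by 1 at each position, starting from +1: 1, 2, 3, ….
Applying it to aunt: a+1=b, u+2=w, n+3=q, t+4=x.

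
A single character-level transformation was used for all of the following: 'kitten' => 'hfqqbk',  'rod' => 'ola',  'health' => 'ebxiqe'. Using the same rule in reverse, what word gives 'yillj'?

Every letter moves 23 places later in the alphabet, wrapping around z→a.
Reversing it on yillj: y−23=b, i−23=l, l−23=o, l−23=o, j−23=m.

bloom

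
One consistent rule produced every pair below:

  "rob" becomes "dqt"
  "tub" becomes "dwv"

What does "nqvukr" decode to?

The output letters match the input read backwards, each shifted +2: rob reversed is bor. Read the word backwards and shift each letter +2.
Undoing it on nqvukr: shift back: n−2=l, q−2=o, v−2=t, u−2=s, k−2=i, r−2=p → lotsip; then reverse → pistol.

pistol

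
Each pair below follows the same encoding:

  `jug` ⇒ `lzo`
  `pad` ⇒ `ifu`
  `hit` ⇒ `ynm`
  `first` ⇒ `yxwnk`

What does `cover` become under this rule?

wjath

The output letters match the input read backwards, each shifted +5: jug reversed is guj. Two steps: reverse the string, then apply a Caesar shift of +5.
On cover: reverse → revoc; then shift: r+5=w, e+5=j, v+5=a, o+5=t, c+5=h.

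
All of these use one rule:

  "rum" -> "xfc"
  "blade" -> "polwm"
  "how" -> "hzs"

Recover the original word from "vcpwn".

The output letters match the input read backwards, each shifted +11: rum reversed is mur. Read the word backwards and shift each letter +11.
Reversing it on vcpwn: shift back: v−11=k, c−11=r, p−11=e, w−11=l, n−11=c → krelc; then reverse → clerk.

clerk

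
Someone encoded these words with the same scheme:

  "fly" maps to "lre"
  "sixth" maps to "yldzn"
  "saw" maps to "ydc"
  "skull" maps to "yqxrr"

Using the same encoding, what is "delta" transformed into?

The shift depends on letter class: consonant f→l is +6, but vowel i→l is +3. Vowels shift forward by 3 and consonants shift forward by 6.
For delta: d(cons)+6=j, e(vowel)+3=h, l(cons)+6=r, t(cons)+6=z, a(vowel)+3=d.

jhrzd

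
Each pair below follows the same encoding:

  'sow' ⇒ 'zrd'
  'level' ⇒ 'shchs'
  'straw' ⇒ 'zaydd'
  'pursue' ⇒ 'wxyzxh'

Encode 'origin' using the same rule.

The rule splits by letter class: vowels +3, consonants +7.
On origin: o(vowel)+3=r, r(cons)+7=y, i(vowel)+3=l, g(cons)+7=n, i(vowel)+3=l, n(cons)+7=u.

rylnlu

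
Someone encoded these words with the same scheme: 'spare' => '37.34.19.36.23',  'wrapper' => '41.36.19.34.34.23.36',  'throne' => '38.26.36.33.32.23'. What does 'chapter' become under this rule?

21.26.19.34.38.23.36

s is letter #19 and maps to 37: an offset of 18. Each letter is replaced by its alphabet position (a=1..z=26) + 18.
For chapter: c=3→21, h=8→26, a=1→19, p=16→34, t=20→38, e=5→23, r=18→36.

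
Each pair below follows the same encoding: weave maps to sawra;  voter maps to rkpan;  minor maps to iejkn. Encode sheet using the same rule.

Compare letters: w→s is +22, e→a is +22, a→w is +22 — a constant shift. Every letter moves 22 places later in the alphabet, wrapping around z→a.
On sheet: s+22=o, h+22=d, e+22=a, e+22=a, t+22=p.

odaap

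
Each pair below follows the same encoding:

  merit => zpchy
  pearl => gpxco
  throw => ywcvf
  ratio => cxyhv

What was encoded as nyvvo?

stool

m(12)→z(25) and e(4)→p(15) fit y≡11x+23 (mod 26); the inverse of 11 mod 26 is 19. This is an affine cipher: with a=0,…,z=25, each position x becomes (11x+23) mod 26.
Undoing it on nyvvo: n(13)→19·(13−23)≡18=s; y(24)→19·(24−23)≡19=t; v(21)→19·(21−23)≡14=o; v(21)→19·(21−23)≡14=o; o(14)→19·(14−23)≡11=l (all mod 26).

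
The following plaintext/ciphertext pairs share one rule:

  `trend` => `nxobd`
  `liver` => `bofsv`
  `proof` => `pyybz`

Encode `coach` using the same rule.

rmkym

The output letters match the input read backwards, each shifted +10: trend reversed is dnert. Two steps: reverse the string, then apply a Caesar shift of +10.
For coach: reverse → hcaoc; then shift: h+10=r, c+10=m, a+10=k, o+10=y, c+10=m.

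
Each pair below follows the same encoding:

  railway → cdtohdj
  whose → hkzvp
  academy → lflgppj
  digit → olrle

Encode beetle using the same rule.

Shifts by position in railway: pos 0: r→c (+11), pos 1: a→d (+3), pos 2: i→t (+11), pos 3: l→o (+3) — repeating every 2. A repeating key of period 2 is used — shifts +11, +3 over and over.
Applying it to beetle: b+11=m, e+3=h, e+11=p, t+3=w, l+11=w, e+3=h.

mhpwwh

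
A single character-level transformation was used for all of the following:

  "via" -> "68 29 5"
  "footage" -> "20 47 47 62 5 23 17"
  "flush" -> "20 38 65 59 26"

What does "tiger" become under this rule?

62 29 23 17 56

v(#22)→68 and i(#9)→29: differences scale by 3, so n = 3·pos + 2. The formula is n = 3×(alphabet index, a=1) + 2.
On tiger: t=20→62, i=9→29, g=7→23, e=5→17, r=18→56.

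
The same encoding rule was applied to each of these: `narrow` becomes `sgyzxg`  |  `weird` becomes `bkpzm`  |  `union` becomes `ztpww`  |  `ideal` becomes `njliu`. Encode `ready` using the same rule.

wkhlh

In narrow: n→s is +5, a→g is +6, r→y is +7, r→z is +8 — the shift increases by 1 each position. Each letter shifts forward by (position + 5), i.e. 5, 6, 7, … — the shift grows by one for each successive letter.
Applying it to ready: r+5=w, e+6=k, a+7=h, d+8=l, y+9=h.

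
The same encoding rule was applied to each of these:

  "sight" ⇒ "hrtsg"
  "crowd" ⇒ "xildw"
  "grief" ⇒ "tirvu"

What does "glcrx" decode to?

toxic

Each pair mirrors across the alphabet (s↔h, i↔r, g↔t): positions sum to 25. Each letter is replaced by its mirror in the alphabet: a↔z, b↔y, c↔x, and so on (the Atbash cipher).
Decoding glcrx: g↔t, l↔o, c↔x, r↔i, x↔c.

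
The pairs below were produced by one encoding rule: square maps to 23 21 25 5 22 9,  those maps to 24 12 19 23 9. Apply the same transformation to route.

s is letter #19 and maps to 23: an offset of 4. Letters become their 1-based position plus 4 (so a→5, b→6, …).
Applying it to route: r=18→22, o=15→19, u=21→25, t=20→24, e=5→9.

22 19 25 24 9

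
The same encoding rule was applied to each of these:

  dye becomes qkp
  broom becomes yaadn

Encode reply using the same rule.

The output letters match the input read backwards, each shifted +12: dye reversed is eyd. Two steps: reverse the string, then apply a Caesar shift of +12.
For reply: reverse → ylper; then shift: y+12=k, l+12=x, p+12=b, e+12=q, r+12=d.

kxbqd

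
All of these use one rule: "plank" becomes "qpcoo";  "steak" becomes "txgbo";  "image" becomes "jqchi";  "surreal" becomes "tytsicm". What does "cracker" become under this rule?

Shifts by position in plank: pos 0: p→q (+1), pos 1: l→p (+4), pos 2: a→c (+2), pos 3: n→o (+1), pos 4: k→o (+4) — repeating every 3. The shifts repeat in a cycle of length 3: positions 0,1,… shift by +1, +4, +2, then the pattern repeats.
On cracker: c+1=d, r+4=v, a+2=c, c+1=d, k+4=o, e+2=g, r+1=s.

dvcdogs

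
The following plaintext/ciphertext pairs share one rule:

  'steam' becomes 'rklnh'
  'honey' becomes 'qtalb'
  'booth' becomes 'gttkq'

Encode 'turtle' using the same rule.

s(18)→r(17) and t(19)→k(10) fit y≡19x+13 (mod 26); the inverse of 19 mod 26 is 11. Treating letters as 0–25, the rule is x ↦ 19x + 13 (mod 26).
For turtle: t(19)→19·19+13≡10=k; u(20)→19·20+13≡3=d; r(17)→19·17+13≡24=y; t(19)→19·19+13≡10=k; l(11)→19·11+13≡14=o; e(4)→19·4+13≡11=l (all mod 26).

kdykol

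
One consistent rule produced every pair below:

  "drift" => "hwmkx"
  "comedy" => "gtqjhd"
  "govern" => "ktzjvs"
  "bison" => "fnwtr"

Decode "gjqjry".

A repeating key of period 2 is used — shifts +4, +5 over and over.
Undoing it on gjqjry: g−4=c, j−5=e, q−4=m, j−5=e, r−4=n, y−5=t.

cement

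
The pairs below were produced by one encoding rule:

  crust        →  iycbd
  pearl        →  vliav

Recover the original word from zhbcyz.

tattoo

In crust: c→i is +6, r→y is +7, u→c is +8, s→b is +9 — the shift increases by 1 each position. Letter i (0-indexed) is shifted by i+6, so successive shifts are 6, 7, 8, ….
Undoing it on zhbcyz: z−6=t, h−7=a, b−8=t, c−9=t, y−10=o, z−11=o.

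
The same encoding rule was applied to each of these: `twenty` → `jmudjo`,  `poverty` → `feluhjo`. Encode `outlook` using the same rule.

ekjbeea

Compare letters: t→j is +16, w→m is +16, e→u is +16 — a constant shift. Each letter is shifted forward by 16 in the alphabet (a Caesar shift of +16).
Applying it to outlook: o+16=e, u+16=k, t+16=j, l+16=b, o+16=e, o+16=e, k+16=a.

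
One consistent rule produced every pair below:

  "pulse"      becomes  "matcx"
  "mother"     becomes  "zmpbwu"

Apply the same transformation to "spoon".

The output letters match the input read backwards, each shifted +8: pulse reversed is eslup. The word is reversed, then every letter is shifted forward by 8.
Applying it to spoon: reverse → noops; then shift: n+8=v, o+8=w, o+8=w, p+8=x, s+8=a.

vwwxa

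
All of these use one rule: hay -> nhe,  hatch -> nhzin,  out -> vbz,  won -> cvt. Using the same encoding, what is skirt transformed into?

yqpxz

The shift depends on letter class: consonant h→n is +6, but vowel a→h is +7. The rule splits by letter class: vowels +7, consonants +6.
For skirt: s(cons)+6=y, k(cons)+6=q, i(vowel)+7=p, r(cons)+6=x, t(cons)+6=z.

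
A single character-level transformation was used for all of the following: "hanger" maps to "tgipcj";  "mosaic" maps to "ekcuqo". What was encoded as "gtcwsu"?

The output letters match the input read backwards, each shifted +2: hanger reversed is regnah. Read the word backwards and shift each letter +2.
Reversing it on gtcwsu: shift back: g−2=e, t−2=r, c−2=a, w−2=u, s−2=q, u−2=s → erauqs; then reverse → square.

square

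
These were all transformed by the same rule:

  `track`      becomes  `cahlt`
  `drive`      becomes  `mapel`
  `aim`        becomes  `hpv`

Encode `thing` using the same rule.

The shift depends on letter class: consonant t→c is +9, but vowel a→h is +7. Two shifts are in play — +7 for a/e/i/o/u, +9 for every other letter.
On thing: t(cons)+9=c, h(cons)+9=q, i(vowel)+7=p, n(cons)+9=w, g(cons)+9=p.

cqpwp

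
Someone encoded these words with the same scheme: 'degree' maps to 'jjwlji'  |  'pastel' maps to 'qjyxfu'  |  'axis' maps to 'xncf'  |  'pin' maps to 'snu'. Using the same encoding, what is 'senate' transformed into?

The output letters match the input read backwards, each shifted +5: degree reversed is eerged. Read the word backwards and shift each letter +5.
For senate: reverse → etanes; then shift: e+5=j, t+5=y, a+5=f, n+5=s, e+5=j, s+5=x.

jyfsjx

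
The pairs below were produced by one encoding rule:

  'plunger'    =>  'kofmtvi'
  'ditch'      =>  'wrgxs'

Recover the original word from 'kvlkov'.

people

Each pair mirrors across the alphabet (p↔k, l↔o, u↔f): positions sum to 25. Letters are reflected about the middle of the alphabet (position → 25−position): Atbash.
Reversing it on kvlkov: k↔p, v↔e, l↔o, k↔p, o↔l, v↔e.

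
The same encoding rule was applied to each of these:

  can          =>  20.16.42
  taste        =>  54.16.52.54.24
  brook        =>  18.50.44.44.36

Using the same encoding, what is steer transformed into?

c(#3)→20 and a(#1)→16: differences scale by 2, so n = 2·pos + 14. The formula is n = 2×(alphabet index, a=1) + 14.
On steer: s=19→52, t=20→54, e=5→24, e=5→24, r=18→50.

52.54.24.24.50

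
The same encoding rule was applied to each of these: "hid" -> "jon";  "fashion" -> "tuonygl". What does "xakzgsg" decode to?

amateur

The output letters match the input read backwards, each shifted +6: hid reversed is dih. The word is reversed, then every letter is shifted forward by 6.
Decoding xakzgsg: shift back: x−6=r, a−6=u, k−6=e, z−6=t, g−6=a, s−6=m, g−6=a → ruetama; then reverse → amateur.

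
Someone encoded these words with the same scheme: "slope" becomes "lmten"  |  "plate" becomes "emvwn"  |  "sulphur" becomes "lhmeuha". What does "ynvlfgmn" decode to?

s(18)→l(11) and l(11)→m(12) fit y≡11x+21 (mod 26); the inverse of 11 mod 26 is 19. Treating letters as 0–25, the rule is x ↦ 11x + 21 (mod 26).
Undoing it on ynvlfgmn: y(24)→19·(24−21)≡5=f; n(13)→19·(13−21)≡4=e; v(21)→19·(21−21)≡0=a; l(11)→19·(11−21)≡18=s; f(5)→19·(5−21)≡8=i; g(6)→19·(6−21)≡1=b; m(12)→19·(12−21)≡11=l; n(13)→19·(13−21)≡4=e (all mod 26).

feasible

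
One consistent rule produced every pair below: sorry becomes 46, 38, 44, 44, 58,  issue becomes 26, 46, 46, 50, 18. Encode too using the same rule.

s(#19)→46 and o(#15)→38: differences scale by 2, so n = 2·pos + 8. With a=1..z=26, the number is 2·pos + 8.
On too: t=20→48, o=15→38, o=15→38.

48, 38, 38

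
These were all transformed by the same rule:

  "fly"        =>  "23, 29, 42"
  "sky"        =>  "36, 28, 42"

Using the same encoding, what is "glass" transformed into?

f is letter #6 and maps to 23: an offset of 17. The number is (letter's place in the alphabet, a=1) + 17.
For glass: g=7→24, l=12→29, a=1→18, s=19→36, s=19→36.

24, 29, 18, 36, 36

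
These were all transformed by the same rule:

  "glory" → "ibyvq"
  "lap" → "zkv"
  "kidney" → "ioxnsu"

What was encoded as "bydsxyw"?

monitor

The output letters match the input read backwards, each shifted +10: glory reversed is yrolg. Read the word backwards and shift each letter +10.
Undoing it on bydsxyw: shift back: b−10=r, y−10=o, d−10=t, s−10=i, x−10=n, y−10=o, w−10=m → rotinom; then reverse → monitor.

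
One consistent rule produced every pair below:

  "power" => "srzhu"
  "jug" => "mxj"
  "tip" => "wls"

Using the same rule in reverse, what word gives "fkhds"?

cheap

Every letter moves 3 places later in the alphabet, wrapping around z→a.
Reversing it on fkhds: f−3=c, k−3=h, h−3=e, d−3=a, s−3=p.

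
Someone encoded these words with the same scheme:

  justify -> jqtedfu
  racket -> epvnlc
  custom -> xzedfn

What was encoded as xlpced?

The output letters match the input read backwards, each shifted +11: justify reversed is yfitsuj. The word is reversed, then every letter is shifted forward by 11.
Reversing it on xlpced: shift back: x−11=m, l−11=a, p−11=e, c−11=r, e−11=t, d−11=s → maerts; then reverse → stream.

stream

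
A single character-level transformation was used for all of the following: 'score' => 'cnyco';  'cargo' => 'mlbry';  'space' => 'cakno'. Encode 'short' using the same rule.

csycd

The shifts repeat in a cycle of length 2: positions 0,1,… shift by +10, +11, then the pattern repeats.
For short: s+10=c, h+11=s, o+10=y, r+11=c, t+10=d.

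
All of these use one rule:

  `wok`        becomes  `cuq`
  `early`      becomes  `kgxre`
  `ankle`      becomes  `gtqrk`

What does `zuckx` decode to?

Each letter is shifted forward by 6 in the alphabet (a Caesar shift of +6).
Reversing it on zuckx: z−6=t, u−6=o, c−6=w, k−6=e, x−6=r.

tower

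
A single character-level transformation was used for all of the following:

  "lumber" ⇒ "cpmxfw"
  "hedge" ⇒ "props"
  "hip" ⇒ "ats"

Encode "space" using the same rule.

The word is reversed, then every letter is shifted forward by 11.
On space: reverse → ecaps; then shift: e+11=p, c+11=n, a+11=l, p+11=a, s+11=d.

pnlad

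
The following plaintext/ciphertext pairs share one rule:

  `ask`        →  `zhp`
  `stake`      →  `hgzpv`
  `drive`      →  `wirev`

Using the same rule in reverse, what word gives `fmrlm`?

union

Letters are reflected about the middle of the alphabet (position → 25−position): Atbash.
Decoding fmrlm: f↔u, m↔n, r↔i, l↔o, m↔n.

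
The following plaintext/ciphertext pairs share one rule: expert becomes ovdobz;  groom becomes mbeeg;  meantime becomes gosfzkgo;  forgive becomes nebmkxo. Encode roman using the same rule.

This is an affine cipher: with a=0,…,z=25, each position x becomes (25x+18) mod 26.
On roman: r(17)→25·17+18≡1=b; o(14)→25·14+18≡4=e; m(12)→25·12+18≡6=g; a(0)→25·0+18≡18=s; n(13)→25·13+18≡5=f (all mod 26).

begsf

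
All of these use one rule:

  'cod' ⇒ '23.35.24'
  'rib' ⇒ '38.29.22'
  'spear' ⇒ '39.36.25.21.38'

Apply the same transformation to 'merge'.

c is letter #3 and maps to 23: an offset of 20. Letters become their 1-based position plus 20 (so a→21, b→22, …).
For merge: m=13→33, e=5→25, r=18→38, g=7→27, e=5→25.

33.25.38.27.25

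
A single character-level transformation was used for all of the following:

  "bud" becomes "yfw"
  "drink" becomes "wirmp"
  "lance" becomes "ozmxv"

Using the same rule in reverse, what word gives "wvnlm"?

Letters are reflected about the middle of the alphabet (position → 25−position): Atbash.
Reversing it on wvnlm: w↔d, v↔e, n↔m, l↔o, m↔n.

demon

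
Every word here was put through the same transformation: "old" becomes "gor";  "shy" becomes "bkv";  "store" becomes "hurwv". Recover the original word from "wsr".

The word is reversed, then every letter is shifted forward by 3.
Undoing it on wsr: shift back: w−3=t, s−3=p, r−3=o → tpo; then reverse → opt.

opt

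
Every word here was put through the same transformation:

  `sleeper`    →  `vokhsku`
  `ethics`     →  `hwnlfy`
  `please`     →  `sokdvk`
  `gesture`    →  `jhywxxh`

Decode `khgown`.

The shifts repeat in a cycle of length 3: positions 0,1,… shift by +3, +3, +6, then the pattern repeats.
Reversing it on khgown: k−3=h, h−3=e, g−6=a, o−3=l, w−3=t, n−6=h.

health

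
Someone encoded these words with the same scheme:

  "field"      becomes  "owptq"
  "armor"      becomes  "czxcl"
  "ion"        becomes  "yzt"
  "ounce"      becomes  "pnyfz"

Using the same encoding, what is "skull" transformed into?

The output letters match the input read backwards, each shifted +11: field reversed is dleif. Read the word backwards and shift each letter +11.
On skull: reverse → lluks; then shift: l+11=w, l+11=w, u+11=f, k+11=v, s+11=d.

wwfvd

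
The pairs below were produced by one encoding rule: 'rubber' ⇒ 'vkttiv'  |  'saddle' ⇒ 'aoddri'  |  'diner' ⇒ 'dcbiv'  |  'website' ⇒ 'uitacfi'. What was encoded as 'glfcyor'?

Treating letters as 0–25, the rule is x ↦ 5x + 14 (mod 26).
Reversing it on glfcyor: g(6)→21·(6−14)≡14=o; l(11)→21·(11−14)≡15=p; f(5)→21·(5−14)≡19=t; c(2)→21·(2−14)≡8=i; y(24)→21·(24−14)≡2=c; o(14)→21·(14−14)≡0=a; r(17)→21·(17−14)≡11=l (all mod 26).

optical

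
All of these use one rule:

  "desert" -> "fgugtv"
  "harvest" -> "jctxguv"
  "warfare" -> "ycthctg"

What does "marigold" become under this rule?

octkiqnf

Compare letters: d→f is +2, e→g is +2, s→u is +2 — a constant shift. It's a constant shift of +2 (ROT2).
For marigold: m+2=o, a+2=c, r+2=t, i+2=k, g+2=i, o+2=q, l+2=n, d+2=f.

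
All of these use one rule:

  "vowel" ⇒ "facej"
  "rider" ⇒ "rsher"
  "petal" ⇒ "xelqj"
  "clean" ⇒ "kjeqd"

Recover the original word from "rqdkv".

Treating letters as 0–25, the rule is x ↦ 23x + 16 (mod 26).
Undoing it on rqdkv: r(17)→17·(17−16)≡17=r; q(16)→17·(16−16)≡0=a; d(3)→17·(3−16)≡13=n; k(10)→17·(10−16)≡2=c; v(21)→17·(21−16)≡7=h (all mod 26).

ranch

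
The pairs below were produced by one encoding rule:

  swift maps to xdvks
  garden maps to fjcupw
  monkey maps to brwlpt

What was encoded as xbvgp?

smile

s(18)→x(23) and w(22)→d(3) fit y≡21x+9 (mod 26); the inverse of 21 mod 26 is 5. Each letter's alphabet position (a=0..z=25) is mapped through 21·x+9 mod 26 — an affine cipher.
Reversing it on xbvgp: x(23)→5·(23−9)≡18=s; b(1)→5·(1−9)≡12=m; v(21)→5·(21−9)≡8=i; g(6)→5·(6−9)≡11=l; p(15)→5·(15−9)≡4=e (all mod 26).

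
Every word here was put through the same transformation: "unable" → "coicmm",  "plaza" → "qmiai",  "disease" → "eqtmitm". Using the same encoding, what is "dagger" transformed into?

The shift depends on letter class: consonant n→o is +1, but vowel u→c is +8. The rule splits by letter class: vowels +8, consonants +1.
Applying it to dagger: d(cons)+1=e, a(vowel)+8=i, g(cons)+1=h, g(cons)+1=h, e(vowel)+8=m, r(cons)+1=s.

eihhms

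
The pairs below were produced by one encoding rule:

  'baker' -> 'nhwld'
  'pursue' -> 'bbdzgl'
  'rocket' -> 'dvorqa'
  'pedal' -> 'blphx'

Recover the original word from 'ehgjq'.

sauce

Shifts by position in baker: pos 0: b→n (+12), pos 1: a→h (+7), pos 2: k→w (+12), pos 3: e→l (+7) — repeating every 2. The shifts repeat in a cycle of length 2: positions 0,1,… shift by +12, +7, then the pattern repeats.
Reversing it on ehgjq: e−12=s, h−7=a, g−12=u, j−7=c, q−12=e.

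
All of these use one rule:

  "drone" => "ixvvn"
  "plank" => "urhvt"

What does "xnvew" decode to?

In drone: d→i is +5, r→x is +6, o→v is +7, n→v is +8 — the shift increases by 1 each position. The shift increases by 1 at each position, starting from +5: 5, 6, 7, ….
Undoing it on xnvew: x−5=s, n−6=h, v−7=o, e−8=w, w−9=n.

shown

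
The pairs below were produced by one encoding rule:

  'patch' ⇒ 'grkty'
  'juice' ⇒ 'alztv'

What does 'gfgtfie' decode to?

Compare letters: p→g is +17, a→r is +17, t→k is +17 — a constant shift. Each letter is shifted forward by 17 in the alphabet (a Caesar shift of +17).
Reversing it on gfgtfie: g−17=p, f−17=o, g−17=p, t−17=c, f−17=o, i−17=r, e−17=n.

popcorn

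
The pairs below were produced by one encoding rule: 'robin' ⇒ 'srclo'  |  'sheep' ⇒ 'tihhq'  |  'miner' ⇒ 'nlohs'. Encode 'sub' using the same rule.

txc

The rule splits by letter class: vowels +3, consonants +1.
On sub: s(cons)+1=t, u(vowel)+3=x, b(cons)+1=c.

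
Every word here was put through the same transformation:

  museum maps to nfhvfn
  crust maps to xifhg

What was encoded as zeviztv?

This is the alphabet-reversal cipher (Atbash): a becomes z, b becomes y, etc.
Undoing it on zeviztv: z↔a, e↔v, v↔e, i↔r, z↔a, t↔g, v↔e.

average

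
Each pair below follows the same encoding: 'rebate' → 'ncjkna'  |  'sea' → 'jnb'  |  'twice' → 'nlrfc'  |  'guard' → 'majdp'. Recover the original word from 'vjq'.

The output letters match the input read backwards, each shifted +9: rebate reversed is etaber. Two steps: reverse the string, then apply a Caesar shift of +9.
Undoing it on vjq: shift back: v−9=m, j−9=a, q−9=h → mah; then reverse → ham.

ham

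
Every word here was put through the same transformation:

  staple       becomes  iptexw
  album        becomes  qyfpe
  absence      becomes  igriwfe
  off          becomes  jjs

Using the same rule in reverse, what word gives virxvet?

The output letters match the input read backwards, each shifted +4: staple reversed is elpats. Two steps: reverse the string, then apply a Caesar shift of +4.
Reversing it on virxvet: shift back: v−4=r, i−4=e, r−4=n, x−4=t, v−4=r, e−4=a, t−4=p → rentrap; then reverse → partner.

partner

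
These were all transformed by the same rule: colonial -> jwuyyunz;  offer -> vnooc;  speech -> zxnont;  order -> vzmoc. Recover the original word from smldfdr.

lecture

Letter i (0-indexed) is shifted by i+7, so successive shifts are 7, 8, 9, ….
Decoding smldfdr: s−7=l, m−8=e, l−9=c, d−10=t, f−11=u, d−12=r, r−13=e.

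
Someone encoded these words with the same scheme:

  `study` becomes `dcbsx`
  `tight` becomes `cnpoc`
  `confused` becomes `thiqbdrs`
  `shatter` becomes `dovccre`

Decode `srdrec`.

desert

s(18)→d(3) and t(19)→c(2) fit y≡25x+21 (mod 26); the inverse of 25 mod 26 is 25. This is an affine cipher: with a=0,…,z=25, each position x becomes (25x+21) mod 26.
Undoing it on srdrec: s(18)→25·(18−21)≡3=d; r(17)→25·(17−21)≡4=e; d(3)→25·(3−21)≡18=s; r(17)→25·(17−21)≡4=e; e(4)→25·(4−21)≡17=r; c(2)→25·(2−21)≡19=t (all mod 26).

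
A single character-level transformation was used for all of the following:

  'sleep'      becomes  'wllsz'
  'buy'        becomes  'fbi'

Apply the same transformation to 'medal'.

shklt

The output letters match the input read backwards, each shifted +7: sleep reversed is peels. The word is reversed, then every letter is shifted forward by 7.
Applying it to medal: reverse → ladem; then shift: l+7=s, a+7=h, d+7=k, e+7=l, m+7=t.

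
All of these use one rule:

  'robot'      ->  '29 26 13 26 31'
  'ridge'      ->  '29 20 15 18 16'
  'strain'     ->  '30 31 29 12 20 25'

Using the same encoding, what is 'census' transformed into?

14 16 25 30 32 30

r is letter #18 and maps to 29: an offset of 11. Each letter is replaced by its alphabet position (a=1..z=26) + 11.
Applying it to census: c=3→14, e=5→16, n=14→25, s=19→30, u=21→32, s=19→30.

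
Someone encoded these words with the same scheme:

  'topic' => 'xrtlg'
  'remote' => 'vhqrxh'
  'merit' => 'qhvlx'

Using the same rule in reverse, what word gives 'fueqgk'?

Shifts by position in topic: pos 0: t→x (+4), pos 1: o→r (+3), pos 2: p→t (+4), pos 3: i→l (+3) — repeating every 2. It's a Vigenère-style cipher with numeric key [4,3]: position i shifts by key[i mod 2].
Decoding fueqgk: f−4=b, u−3=r, e−4=a, q−3=n, g−4=c, k−3=h.

branch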